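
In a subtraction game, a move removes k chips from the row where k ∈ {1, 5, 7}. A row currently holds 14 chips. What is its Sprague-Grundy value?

0

Compute g(0), g(1), … for moves {1, 5, 7}:
g(0) = mex{} = 0
g(1) = mex{0} = 1
g(2) = mex{1} = 0
g(3) = mex{0} = 1
g(4) = mex{1} = 0
g(5) = mex{0} = 1
g(6) = mex{1} = 0
g(7) = mex{0} = 1
g(8) = mex{1} = 0
g(9) = mex{0} = 1
g(10) = mex{1} = 0
g(11) = mex{0} = 1
g(12) = mex{1} = 0
g(13) = mex{0} = 1
g(14) = mex{1} = 0
So g(14) = 0.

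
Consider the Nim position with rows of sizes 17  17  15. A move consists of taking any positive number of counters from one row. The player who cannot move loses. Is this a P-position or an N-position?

Nim-sum: 17 ⊕ 17 ⊕ 15 = 15.
The nim-sum is 15 ≠ 0, so this is an N-position: the player to move can win.

N-position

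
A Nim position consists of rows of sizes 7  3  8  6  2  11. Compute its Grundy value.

In binary:
  0111  (7)
  0011  (3)
  1000  (8)
  0110  (6)
  0010  (2)
  1011  (11)
  ----
  0011  (3)

3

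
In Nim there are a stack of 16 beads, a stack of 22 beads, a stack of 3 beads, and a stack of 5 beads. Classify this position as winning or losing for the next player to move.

Compute the nim-sum pairwise:
16 ^ 22 = 6
6 ^ 3 = 5
5 ^ 5 = 0
The nim-sum is 0, so this is a P-position: the player to move is in a losing position under optimal play.

Losing position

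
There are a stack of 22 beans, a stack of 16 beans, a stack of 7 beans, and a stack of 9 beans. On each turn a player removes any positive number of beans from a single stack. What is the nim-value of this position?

8

Compute the nim-sum pairwise:
22 ⊕ 16 = 6
6 ⊕ 7 = 1
1 ⊕ 9 = 8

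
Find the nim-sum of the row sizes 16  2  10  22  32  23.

57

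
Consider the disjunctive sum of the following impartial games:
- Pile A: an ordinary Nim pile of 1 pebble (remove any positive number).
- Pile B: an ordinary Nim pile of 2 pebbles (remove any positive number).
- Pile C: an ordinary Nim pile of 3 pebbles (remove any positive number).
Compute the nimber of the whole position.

0

Pile A is a plain Nim pile of size 1, so its Grundy value is 1.
Pile B is a plain Nim pile of size 2, so its Grundy value is 2.
Pile C is a plain Nim pile of size 3, so its Grundy value is 3.
The value of a disjunctive sum is the nim-sum of the parts.
Combined value = 1 ⊕ 2 ⊕ 3 = 0.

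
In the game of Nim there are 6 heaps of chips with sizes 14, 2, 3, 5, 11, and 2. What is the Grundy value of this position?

Nim-sum: 14 ⊕ 2 ⊕ 3 ⊕ 5 ⊕ 11 ⊕ 2 = 3.

3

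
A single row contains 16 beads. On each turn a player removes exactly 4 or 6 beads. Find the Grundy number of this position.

Grundy values for subtraction set {4, 6}:
k:     0  1  2  3  4  5  6  7  8  9 10 11 12 13 14 15 16
g(k):  0  0  0  0  1  1  1  1  2  2  0  0  0  0  1  1  1
So g(16) = 1.

1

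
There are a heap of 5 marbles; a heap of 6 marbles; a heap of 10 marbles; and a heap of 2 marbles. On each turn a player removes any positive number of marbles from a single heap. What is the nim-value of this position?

11

Write each in binary and XOR column by column:
  0101  (5)
  0110  (6)
  1010  (10)
  0010  (2)
  ----
  1011  (11)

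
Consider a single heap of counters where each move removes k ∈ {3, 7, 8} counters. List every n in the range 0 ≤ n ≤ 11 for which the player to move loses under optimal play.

Build the Grundy sequence with g(k) = mex{g(k−s) : s ∈ {3, 7, 8}, s ≤ k}:
g(0) = mex{} = 0
g(1) = mex{} = 0
g(2) = mex{} = 0
g(3) = mex{0} = 1
g(4) = mex{0} = 1
g(5) = mex{0} = 1
g(6) = mex{1} = 0
g(7) = mex{0,1} = 2
g(8) = mex{0,1} = 2
g(9) = mex{0} = 1
g(10) = mex{0,1,2} = 3
g(11) = mex{1,2} = 0
The P-positions (g = 0) in 0..11 are 0, 1, 2, 6, 11.

0, 1, 2, 6, 11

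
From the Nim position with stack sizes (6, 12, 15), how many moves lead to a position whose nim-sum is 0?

3

Compute the nim-sum pairwise:
6 ⊕ 12 = 10
10 ⊕ 15 = 5
The overall nim-sum is X = 5. A stack of size p has a winning move iff p XOR X < p (reduce it to p XOR X).
  6: 6 XOR 5 = 3 < 6 — winning move (to 3).
  12: 12 XOR 5 = 9 < 12 — winning move (to 9).
  15: 15 XOR 5 = 10 < 15 — winning move (to 10).
That gives 3 winning moves.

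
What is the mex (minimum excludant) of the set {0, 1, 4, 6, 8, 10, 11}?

2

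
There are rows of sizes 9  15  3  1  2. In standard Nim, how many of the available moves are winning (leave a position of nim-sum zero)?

Bitwise XOR of the heap sizes:
  1001  (9)
  1111  (15)
  0011  (3)
  0001  (1)
  0010  (2)
  ----
  0110  (6)
The overall nim-sum is X = 6. A row of size p has a winning move iff p XOR X < p (reduce it to p XOR X).
  9: 9 XOR 6 = 15 ≥ 9 — no move.
  15: 15 XOR 6 = 9 < 15 — winning move (to 9).
  3: 3 XOR 6 = 5 ≥ 3 — no move.
  1: 1 XOR 6 = 7 ≥ 1 — no move.
  2: 2 XOR 6 = 4 ≥ 2 — no move.
That gives 1 winning move.

1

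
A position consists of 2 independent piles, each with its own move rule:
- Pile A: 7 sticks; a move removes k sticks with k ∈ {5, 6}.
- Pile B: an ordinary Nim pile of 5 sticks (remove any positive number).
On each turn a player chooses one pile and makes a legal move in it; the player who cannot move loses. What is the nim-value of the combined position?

4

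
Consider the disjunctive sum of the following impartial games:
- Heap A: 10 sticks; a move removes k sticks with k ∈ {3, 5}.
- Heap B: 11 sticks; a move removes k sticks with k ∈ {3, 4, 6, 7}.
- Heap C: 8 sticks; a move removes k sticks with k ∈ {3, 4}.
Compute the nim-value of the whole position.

0

Build the Grundy sequence for heap A with g(k) = mex{g(k−s) : s ∈ {3, 5}, s ≤ k}:
k:     0  1  2  3  4  5  6  7  8  9 10
g(k):  0  0  0  1  1  1  2  2  0  0  0
So g(10) = 0.
Build the Grundy sequence for heap B with g(k) = mex{g(k−s) : s ∈ {3, 4, 6, 7}, s ≤ k}:
g(0) = mex{} = 0
g(1) = mex{} = 0
g(2) = mex{} = 0
g(3) = mex{0} = 1
g(4) = mex{0} = 1
g(5) = mex{0} = 1
g(6) = mex{0,1} = 2
g(7) = mex{0,1} = 2
g(8) = mex{0,1} = 2
g(9) = mex{0,1,2} = 3
g(10) = mex{1,2} = 0
g(11) = mex{1,2} = 0
So g(11) = 0.
Grundy values for heap C (subtraction set {3, 4}):
k:     0  1  2  3  4  5  6  7  8
g(k):  0  0  0  1  1  1  2  0  0
So g(8) = 0.
The value of a disjunctive sum is the nim-sum of the parts.
Combined value = 0 XOR 0 XOR 0 = 0.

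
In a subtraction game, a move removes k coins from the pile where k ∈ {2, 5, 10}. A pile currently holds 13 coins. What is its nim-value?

3

Grundy values for subtraction set {2, 5, 10}:
g(0) = mex{} = 0
g(1) = mex{} = 0
g(2) = mex{0} = 1
g(3) = mex{0} = 1
g(4) = mex{1} = 0
g(5) = mex{0,1} = 2
g(6) = mex{0} = 1
g(7) = mex{1,2} = 0
g(8) = mex{1} = 0
g(9) = mex{0} = 1
g(10) = mex{0,2} = 1
g(11) = mex{0,1} = 2
g(12) = mex{0,1} = 2
g(13) = mex{0,1,2} = 3
So g(13) = 3.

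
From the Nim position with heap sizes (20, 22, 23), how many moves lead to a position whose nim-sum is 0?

Nim-sum: 20 XOR 22 XOR 23 = 21.
The overall nim-sum is X = 21. A heap of size p has a winning move iff p XOR X < p (reduce it to p XOR X).
  20: 20 XOR 21 = 1 < 20 — winning move (to 1).
  22: 22 XOR 21 = 3 < 22 — winning move (to 3).
  23: 23 XOR 21 = 2 < 23 — winning move (to 2).
That gives 3 winning moves.

3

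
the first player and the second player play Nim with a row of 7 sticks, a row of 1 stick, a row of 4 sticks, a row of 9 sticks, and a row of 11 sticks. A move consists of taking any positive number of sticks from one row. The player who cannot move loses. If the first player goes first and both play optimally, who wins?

Write each in binary and XOR column by column:
  0111  (7)
  0001  (1)
  0100  (4)
  1001  (9)
  1011  (11)
  ----
  0000  (0)
The nim-sum is 0, so this is a P-position: the player to move is in a losing position under optimal play; the first player is about to move from it and so loses — the second player wins.

the second player wins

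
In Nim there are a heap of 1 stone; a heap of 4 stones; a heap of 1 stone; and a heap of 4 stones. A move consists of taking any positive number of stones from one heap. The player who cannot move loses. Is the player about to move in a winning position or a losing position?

Losing position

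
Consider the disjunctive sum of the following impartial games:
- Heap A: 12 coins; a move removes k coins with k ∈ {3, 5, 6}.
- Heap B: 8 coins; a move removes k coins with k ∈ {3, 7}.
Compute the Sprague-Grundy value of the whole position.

3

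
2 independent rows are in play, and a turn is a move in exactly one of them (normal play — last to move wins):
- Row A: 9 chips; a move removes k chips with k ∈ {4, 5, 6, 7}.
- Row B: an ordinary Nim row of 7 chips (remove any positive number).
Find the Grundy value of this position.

For row A, compute g(0), g(1), … with moves {4, 5, 6, 7}:
g(0) = mex{} = 0
g(1) = mex{} = 0
g(2) = mex{} = 0
g(3) = mex{} = 0
g(4) = mex{0} = 1
g(5) = mex{0} = 1
g(6) = mex{0} = 1
g(7) = mex{0} = 1
g(8) = mex{0,1} = 2
g(9) = mex{0,1} = 2
So g(9) = 2.
Row B is a plain Nim row of size 7, so its Grundy value is 7.
By the Sprague-Grundy theorem, the Grundy value of a sum of independent games is the XOR of the component values.
Combined value = 2 XOR 7 = 5.

5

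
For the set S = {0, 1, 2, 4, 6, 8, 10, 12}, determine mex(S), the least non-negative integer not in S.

3

The values 0, 1, 2 are all present; 3 is the first non-negative integer missing from the set.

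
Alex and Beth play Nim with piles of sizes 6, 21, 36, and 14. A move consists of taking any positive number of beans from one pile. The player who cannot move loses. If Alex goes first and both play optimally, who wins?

Compute the nim-sum pairwise:
6 ⊕ 21 = 19
19 ⊕ 36 = 55
55 ⊕ 14 = 57
The nim-sum is 57 ≠ 0, so this is an N-position: the player to move can win; Alex has a winning move.

Alex wins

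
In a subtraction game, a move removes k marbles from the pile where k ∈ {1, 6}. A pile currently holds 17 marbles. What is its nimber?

1

Grundy values for subtraction set {1, 6}:
k:     0  1  2  3  4  5  6  7  8  9 10 11 12 13 14 15 16 17
g(k):  0  1  0  1  0  1  2  0  1  0  1  0  1  2  0  1  0  1
So g(17) = 1.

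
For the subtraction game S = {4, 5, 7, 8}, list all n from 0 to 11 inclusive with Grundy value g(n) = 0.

0, 1, 2, 3

Grundy values for subtraction set {4, 5, 7, 8}:
g(0) = mex{} = 0
g(1) = mex{} = 0
g(2) = mex{} = 0
g(3) = mex{} = 0
g(4) = mex{0} = 1
g(5) = mex{0} = 1
g(6) = mex{0} = 1
g(7) = mex{0} = 1
g(8) = mex{0,1} = 2
g(9) = mex{0,1} = 2
g(10) = mex{0,1} = 2
g(11) = mex{0,1} = 2
The P-positions (g = 0) in 0..11 are 0, 1, 2, 3.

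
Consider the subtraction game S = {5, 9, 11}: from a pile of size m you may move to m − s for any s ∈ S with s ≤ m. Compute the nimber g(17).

Grundy values for subtraction set {5, 9, 11}:
k:     0  1  2  3  4  5  6  7  8  9 10 11 12 13 14 15 16 17
g(k):  0  0  0  0  0  1  1  1  1  1  2  2  2  2  2  3  0  0
So g(17) = 0.

0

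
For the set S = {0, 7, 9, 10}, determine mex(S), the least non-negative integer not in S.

0 is in the set but 1 is not, so the mex is 1.

1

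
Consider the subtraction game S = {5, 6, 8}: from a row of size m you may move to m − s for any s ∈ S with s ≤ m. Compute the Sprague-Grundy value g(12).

2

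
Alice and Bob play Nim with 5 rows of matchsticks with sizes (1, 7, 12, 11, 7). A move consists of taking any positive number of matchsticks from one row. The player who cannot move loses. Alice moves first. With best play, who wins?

Alice wins

Compute the nim-sum pairwise:
1 ⊕ 7 = 6
6 ⊕ 12 = 10
10 ⊕ 11 = 1
1 ⊕ 7 = 6
The nim-sum is 6 ≠ 0, so this is an N-position: the player to move can win; Alice has a winning move.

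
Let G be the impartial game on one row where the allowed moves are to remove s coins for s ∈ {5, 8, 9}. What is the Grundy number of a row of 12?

Compute g(0), g(1), … for moves {5, 8, 9}:
g(0) = mex{} = 0
g(1) = mex{} = 0
g(2) = mex{} = 0
g(3) = mex{} = 0
g(4) = mex{} = 0
g(5) = mex{0} = 1
g(6) = mex{0} = 1
g(7) = mex{0} = 1
g(8) = mex{0} = 1
g(9) = mex{0} = 1
g(10) = mex{0,1} = 2
g(11) = mex{0,1} = 2
g(12) = mex{0,1} = 2
So g(12) = 2.

2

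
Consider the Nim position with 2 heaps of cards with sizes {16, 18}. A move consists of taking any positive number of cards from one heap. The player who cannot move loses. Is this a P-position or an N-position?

Compute the nim-sum pairwise:
16 XOR 18 = 2
The nim-sum is 2 ≠ 0, so this is an N-position: the player to move can win.

N-position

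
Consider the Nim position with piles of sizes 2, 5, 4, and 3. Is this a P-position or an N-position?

Compute the nim-sum pairwise:
2 XOR 5 = 7
7 XOR 4 = 3
3 XOR 3 = 0
The nim-sum is 0, so this is a P-position: the player to move is in a losing position under optimal play.

P-position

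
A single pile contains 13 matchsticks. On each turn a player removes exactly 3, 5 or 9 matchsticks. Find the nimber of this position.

2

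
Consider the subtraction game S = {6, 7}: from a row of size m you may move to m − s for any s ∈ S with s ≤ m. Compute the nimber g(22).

Compute g(0), g(1), … for moves {6, 7}:
k:     0  1  2  3  4  5  6  7  8  9 10 11 12 13 14 15 16 17 18 19 20 21 22
g(k):  0  0  0  0  0  0  1  1  1  1  1  1  2  0  0  0  0  0  0  1  1  1  1
So g(22) = 1.

1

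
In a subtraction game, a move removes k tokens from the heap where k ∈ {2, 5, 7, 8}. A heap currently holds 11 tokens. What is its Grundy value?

3

Grundy values for subtraction set {2, 5, 7, 8}:
k:     0  1  2  3  4  5  6  7  8  9 10 11
g(k):  0  0  1  1  0  2  1  3  2  2  0  3
So g(11) = 3.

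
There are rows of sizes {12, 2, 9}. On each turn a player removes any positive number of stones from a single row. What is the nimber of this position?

Compute the nim-sum pairwise:
12 XOR 2 = 14
14 XOR 9 = 7

7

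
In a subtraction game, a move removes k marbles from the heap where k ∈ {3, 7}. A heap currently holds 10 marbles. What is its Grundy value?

Build the Grundy sequence with g(k) = mex{g(k−s) : s ∈ {3, 7}, s ≤ k}:
k:     0  1  2  3  4  5  6  7  8  9 10
g(k):  0  0  0  1  1  1  0  2  2  1  0
So g(10) = 0.

0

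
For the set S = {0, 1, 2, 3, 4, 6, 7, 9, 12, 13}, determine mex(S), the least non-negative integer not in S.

The values 0, 1, 2, 3, 4 are all present; 5 is the first non-negative integer missing from the set.

5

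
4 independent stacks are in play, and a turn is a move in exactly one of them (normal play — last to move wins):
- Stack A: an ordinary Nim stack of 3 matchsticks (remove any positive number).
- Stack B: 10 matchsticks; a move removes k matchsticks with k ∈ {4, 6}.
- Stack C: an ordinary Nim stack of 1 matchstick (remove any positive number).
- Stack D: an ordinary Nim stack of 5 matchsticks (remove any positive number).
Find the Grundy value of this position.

7

Stack A is a plain Nim stack of size 3, so its Grundy value is 3.
Grundy values for stack B (subtraction set {4, 6}):
k:     0  1  2  3  4  5  6  7  8  9 10
g(k):  0  0  0  0  1  1  1  1  2  2  0
So g(10) = 0.
Stack C is a plain Nim stack of size 1, so its Grundy value is 1.
Stack D is a plain Nim stack of size 5, so its Grundy value is 5.
By the Sprague-Grundy theorem, the Grundy value of a sum of independent games is the XOR of the component values.
Combined value = 3 ⊕ 0 ⊕ 1 ⊕ 5 = 7.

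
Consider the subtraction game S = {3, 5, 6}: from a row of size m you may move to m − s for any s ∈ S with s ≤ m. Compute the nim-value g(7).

Compute g(0), g(1), … for moves {3, 5, 6}:
k:     0  1  2  3  4  5  6  7
g(k):  0  0  0  1  1  1  2  2
So g(7) = 2.

2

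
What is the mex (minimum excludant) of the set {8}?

0

0 is not in the set, so the mex is 0.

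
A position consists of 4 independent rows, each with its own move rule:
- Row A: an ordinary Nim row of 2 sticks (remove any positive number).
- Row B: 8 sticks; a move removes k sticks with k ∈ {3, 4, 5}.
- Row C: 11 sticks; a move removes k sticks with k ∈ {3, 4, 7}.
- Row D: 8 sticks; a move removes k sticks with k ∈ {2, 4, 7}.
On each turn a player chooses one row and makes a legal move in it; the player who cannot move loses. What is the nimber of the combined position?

Row A is a plain Nim row of size 2, so its Grundy value is 2.
For row B, compute g(0), g(1), … with moves {3, 4, 5}:
k:     0  1  2  3  4  5  6  7  8
g(k):  0  0  0  1  1  1  2  2  0
So g(8) = 0.
For row C, compute g(0), g(1), … with moves {3, 4, 7}:
g(0) = mex{} = 0
g(1) = mex{} = 0
g(2) = mex{} = 0
g(3) = mex{0} = 1
g(4) = mex{0} = 1
g(5) = mex{0} = 1
g(6) = mex{0,1} = 2
g(7) = mex{0,1} = 2
g(8) = mex{0,1} = 2
g(9) = mex{0,1,2} = 3
g(10) = mex{1,2} = 0
g(11) = mex{1,2} = 0
So g(11) = 0.
Build the Grundy sequence for row D with g(k) = mex{g(k−s) : s ∈ {2, 4, 7}, s ≤ k}:
k:     0  1  2  3  4  5  6  7  8
g(k):  0  0  1  1  2  2  0  3  1
So g(8) = 1.
The value of a disjunctive sum is the nim-sum of the parts.
Combined value = 2 ⊕ 0 ⊕ 0 ⊕ 1 = 3.

3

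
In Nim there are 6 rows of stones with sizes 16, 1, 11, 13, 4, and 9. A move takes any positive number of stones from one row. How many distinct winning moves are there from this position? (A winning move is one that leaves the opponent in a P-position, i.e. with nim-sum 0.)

Compute the nim-sum pairwise:
16 ^ 1 = 17
17 ^ 11 = 26
26 ^ 13 = 23
23 ^ 4 = 19
19 ^ 9 = 26
The overall nim-sum is X = 26. A row of size p has a winning move iff p XOR X < p (reduce it to p XOR X).
  16: 16 XOR 26 = 10 < 16 — winning move (to 10).
  1: 1 XOR 26 = 27 ≥ 1 — no move.
  11: 11 XOR 26 = 17 ≥ 11 — no move.
  13: 13 XOR 26 = 23 ≥ 13 — no move.
  4: 4 XOR 26 = 30 ≥ 4 — no move.
  9: 9 XOR 26 = 19 ≥ 9 — no move.
That gives 1 winning move.

1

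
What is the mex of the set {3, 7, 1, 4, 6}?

0

0 is not in the set, so the mex is 0.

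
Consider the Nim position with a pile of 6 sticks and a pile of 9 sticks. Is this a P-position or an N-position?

Compute the nim-sum pairwise:
6 XOR 9 = 15
The nim-sum is 15 ≠ 0, so this is an N-position: the player to move can win.

N-position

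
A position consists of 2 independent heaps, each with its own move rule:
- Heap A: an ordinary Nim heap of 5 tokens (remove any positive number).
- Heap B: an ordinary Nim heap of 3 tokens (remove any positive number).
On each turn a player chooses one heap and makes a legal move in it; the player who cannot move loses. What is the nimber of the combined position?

Heap A is a plain Nim heap of size 5, so its Grundy value is 5.
Heap B is a plain Nim heap of size 3, so its Grundy value is 3.
The value of a disjunctive sum is the nim-sum of the parts.
Combined value = 5 ⊕ 3 = 6.

6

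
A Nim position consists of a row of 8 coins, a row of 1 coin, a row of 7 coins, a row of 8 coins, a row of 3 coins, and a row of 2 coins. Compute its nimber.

Nim-sum: 8 ⊕ 1 ⊕ 7 ⊕ 8 ⊕ 3 ⊕ 2 = 7.

7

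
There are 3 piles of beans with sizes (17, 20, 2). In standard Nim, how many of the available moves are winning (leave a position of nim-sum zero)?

Bitwise XOR of the heap sizes:
  10001  (17)
  10100  (20)
  00010  (2)
  -----
  00111  (7)
The overall nim-sum is X = 7. A pile of size p has a winning move iff p XOR X < p (reduce it to p XOR X).
  17: 17 XOR 7 = 22 ≥ 17 — no move.
  20: 20 XOR 7 = 19 < 20 — winning move (to 19).
  2: 2 XOR 7 = 5 ≥ 2 — no move.
That gives 1 winning move.

1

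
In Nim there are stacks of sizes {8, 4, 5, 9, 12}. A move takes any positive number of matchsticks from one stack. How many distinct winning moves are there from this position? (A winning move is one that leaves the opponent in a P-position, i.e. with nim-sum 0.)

3

Nim-sum: 8 XOR 4 XOR 5 XOR 9 XOR 12 = 12.
The overall nim-sum is X = 12. A stack of size p has a winning move iff p XOR X < p (reduce it to p XOR X).
  8: 8 XOR 12 = 4 < 8 — winning move (to 4).
  4: 4 XOR 12 = 8 ≥ 4 — no move.
  5: 5 XOR 12 = 9 ≥ 5 — no move.
  9: 9 XOR 12 = 5 < 9 — winning move (to 5).
  12: 12 XOR 12 = 0 < 12 — winning move (to 0).
That gives 3 winning moves.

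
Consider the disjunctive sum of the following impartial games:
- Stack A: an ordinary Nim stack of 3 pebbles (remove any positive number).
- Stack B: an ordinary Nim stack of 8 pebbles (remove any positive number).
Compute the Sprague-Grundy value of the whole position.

Stack A is a plain Nim stack of size 3, so its Grundy value is 3.
Stack B is a plain Nim stack of size 8, so its Grundy value is 8.
The value of a disjunctive sum is the nim-sum of the parts.
Combined value = 3 ⊕ 8 = 11.

11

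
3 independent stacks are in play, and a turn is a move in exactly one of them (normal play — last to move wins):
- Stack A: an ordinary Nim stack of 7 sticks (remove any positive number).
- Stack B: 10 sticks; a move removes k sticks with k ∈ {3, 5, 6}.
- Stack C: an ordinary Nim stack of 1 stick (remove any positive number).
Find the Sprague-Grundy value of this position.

6

Stack A is a plain Nim stack of size 7, so its Grundy value is 7.
Grundy values for stack B (subtraction set {3, 5, 6}):
g(0) = mex{} = 0
g(1) = mex{} = 0
g(2) = mex{} = 0
g(3) = mex{0} = 1
g(4) = mex{0} = 1
g(5) = mex{0} = 1
g(6) = mex{0,1} = 2
g(7) = mex{0,1} = 2
g(8) = mex{0,1} = 2
g(9) = mex{1,2} = 0
g(10) = mex{1,2} = 0
So g(10) = 0.
Stack C is a plain Nim stack of size 1, so its Grundy value is 1.
By the Sprague-Grundy theorem, the Grundy value of a sum of independent games is the XOR of the component values.
Combined value = 7 XOR 0 XOR 1 = 6.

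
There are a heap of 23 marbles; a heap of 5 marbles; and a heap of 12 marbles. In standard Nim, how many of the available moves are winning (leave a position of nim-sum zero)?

Compute the nim-sum pairwise:
23 XOR 5 = 18
18 XOR 12 = 30
The overall nim-sum is X = 30. A heap of size p has a winning move iff p XOR X < p (reduce it to p XOR X).
  23: 23 XOR 30 = 9 < 23 — winning move (to 9).
  5: 5 XOR 30 = 27 ≥ 5 — no move.
  12: 12 XOR 30 = 18 ≥ 12 — no move.
That gives 1 winning move.

1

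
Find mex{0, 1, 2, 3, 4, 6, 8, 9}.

The values 0, 1, 2, 3, 4 are all present; 5 is the first non-negative integer missing from the set.

5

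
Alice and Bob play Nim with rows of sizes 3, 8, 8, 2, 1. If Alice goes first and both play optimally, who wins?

Compute the nim-sum pairwise:
3 XOR 8 = 11
11 XOR 8 = 3
3 XOR 2 = 1
1 XOR 1 = 0
The nim-sum is 0, so this is a P-position: the player to move is in a losing position under optimal play; Alice is about to move from it and so loses — Bob wins.

Bob wins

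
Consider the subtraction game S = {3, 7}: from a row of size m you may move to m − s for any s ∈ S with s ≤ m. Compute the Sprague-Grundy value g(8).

2

Compute g(0), g(1), … for moves {3, 7}:
g(0) = mex{} = 0
g(1) = mex{} = 0
g(2) = mex{} = 0
g(3) = mex{0} = 1
g(4) = mex{0} = 1
g(5) = mex{0} = 1
g(6) = mex{1} = 0
g(7) = mex{0,1} = 2
g(8) = mex{0,1} = 2
So g(8) = 2.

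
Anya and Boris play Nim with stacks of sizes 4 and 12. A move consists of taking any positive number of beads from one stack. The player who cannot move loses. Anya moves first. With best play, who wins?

Anya wins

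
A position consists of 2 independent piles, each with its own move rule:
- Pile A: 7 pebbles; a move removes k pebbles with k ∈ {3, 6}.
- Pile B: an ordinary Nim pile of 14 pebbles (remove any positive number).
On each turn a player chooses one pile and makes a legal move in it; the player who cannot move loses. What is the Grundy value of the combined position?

For pile A, compute g(0), g(1), … with moves {3, 6}:
k:     0  1  2  3  4  5  6  7
g(k):  0  0  0  1  1  1  2  2
So g(7) = 2.
Pile B is a plain Nim pile of size 14, so its Grundy value is 14.
The value of a disjunctive sum is the nim-sum of the parts.
Combined value = 2 ⊕ 14 = 12.

12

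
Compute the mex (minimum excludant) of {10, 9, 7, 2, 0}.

1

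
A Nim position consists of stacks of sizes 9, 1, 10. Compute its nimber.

2

Nim-sum: 9 ⊕ 1 ⊕ 10 = 2.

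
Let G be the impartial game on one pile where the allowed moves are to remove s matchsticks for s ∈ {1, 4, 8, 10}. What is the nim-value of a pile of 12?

3

Build the Grundy sequence with g(k) = mex{g(k−s) : s ∈ {1, 4, 8, 10}, s ≤ k}:
k:     0  1  2  3  4  5  6  7  8  9 10 11 12
g(k):  0  1  0  1  2  0  1  0  1  2  3  2  3
So g(12) = 3.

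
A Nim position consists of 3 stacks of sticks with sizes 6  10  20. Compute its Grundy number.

Compute the nim-sum pairwise:
6 XOR 10 = 12
12 XOR 20 = 24

24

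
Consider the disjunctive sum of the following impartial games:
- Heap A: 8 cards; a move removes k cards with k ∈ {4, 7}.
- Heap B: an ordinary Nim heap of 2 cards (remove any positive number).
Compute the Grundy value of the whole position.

Build the Grundy sequence for heap A with g(k) = mex{g(k−s) : s ∈ {4, 7}, s ≤ k}:
g(0) = mex{} = 0
g(1) = mex{} = 0
g(2) = mex{} = 0
g(3) = mex{} = 0
g(4) = mex{0} = 1
g(5) = mex{0} = 1
g(6) = mex{0} = 1
g(7) = mex{0} = 1
g(8) = mex{0,1} = 2
So g(8) = 2.
Heap B is a plain Nim heap of size 2, so its Grundy value is 2.
By the Sprague-Grundy theorem, the Grundy value of a sum of independent games is the XOR of the component values.
Combined value = 2 ⊕ 2 = 0.

0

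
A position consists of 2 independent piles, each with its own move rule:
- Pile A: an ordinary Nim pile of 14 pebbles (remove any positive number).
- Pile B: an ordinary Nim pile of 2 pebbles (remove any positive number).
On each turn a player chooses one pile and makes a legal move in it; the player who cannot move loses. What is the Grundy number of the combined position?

Pile A is a plain Nim pile of size 14, so its Grundy value is 14.
Pile B is a plain Nim pile of size 2, so its Grundy value is 2.
The value of a disjunctive sum is the nim-sum of the parts.
Combined value = 14 ⊕ 2 = 12.

12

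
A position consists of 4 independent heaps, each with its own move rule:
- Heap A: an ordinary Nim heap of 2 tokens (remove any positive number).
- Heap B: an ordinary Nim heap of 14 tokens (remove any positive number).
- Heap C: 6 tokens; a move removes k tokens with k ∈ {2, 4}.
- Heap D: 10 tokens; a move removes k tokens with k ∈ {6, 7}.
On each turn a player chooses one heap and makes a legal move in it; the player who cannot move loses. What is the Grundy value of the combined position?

Heap A is a plain Nim heap of size 2, so its Grundy value is 2.
Heap B is a plain Nim heap of size 14, so its Grundy value is 14.
Build the Grundy sequence for heap C with g(k) = mex{g(k−s) : s ∈ {2, 4}, s ≤ k}:
k:     0  1  2  3  4  5  6
g(k):  0  0  1  1  2  2  0
So g(6) = 0.
For heap D, compute g(0), g(1), … with moves {6, 7}:
k:     0  1  2  3  4  5  6  7  8  9 10
g(k):  0  0  0  0  0  0  1  1  1  1  1
So g(10) = 1.
By the Sprague-Grundy theorem, the Grundy value of a sum of independent games is the XOR of the component values.
Combined value = 2 XOR 14 XOR 0 XOR 1 = 13.

13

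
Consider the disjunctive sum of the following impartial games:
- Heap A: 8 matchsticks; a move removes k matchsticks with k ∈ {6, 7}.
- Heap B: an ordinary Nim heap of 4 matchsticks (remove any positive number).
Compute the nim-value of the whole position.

For heap A, compute g(0), g(1), … with moves {6, 7}:
g(0) = mex{} = 0
g(1) = mex{} = 0
g(2) = mex{} = 0
g(3) = mex{} = 0
g(4) = mex{} = 0
g(5) = mex{} = 0
g(6) = mex{0} = 1
g(7) = mex{0} = 1
g(8) = mex{0} = 1
So g(8) = 1.
Heap B is a plain Nim heap of size 4, so its Grundy value is 4.
By the Sprague-Grundy theorem, the Grundy value of a sum of independent games is the XOR of the component values.
Combined value = 1 XOR 4 = 5.

5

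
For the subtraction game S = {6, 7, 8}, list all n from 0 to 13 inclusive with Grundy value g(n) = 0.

Build the Grundy sequence with g(k) = mex{g(k−s) : s ∈ {6, 7, 8}, s ≤ k}:
g(0) = mex{} = 0
g(1) = mex{} = 0
g(2) = mex{} = 0
g(3) = mex{} = 0
g(4) = mex{} = 0
g(5) = mex{} = 0
g(6) = mex{0} = 1
g(7) = mex{0} = 1
g(8) = mex{0} = 1
g(9) = mex{0} = 1
g(10) = mex{0} = 1
g(11) = mex{0} = 1
g(12) = mex{0,1} = 2
g(13) = mex{0,1} = 2
The P-positions (g = 0) in 0..13 are 0, 1, 2, 3, 4, 5.

0, 1, 2, 3, 4, 5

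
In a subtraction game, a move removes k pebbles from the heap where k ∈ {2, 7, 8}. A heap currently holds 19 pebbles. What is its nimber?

0

Build the Grundy sequence with g(k) = mex{g(k−s) : s ∈ {2, 7, 8}, s ≤ k}:
k:     0  1  2  3  4  5  6  7  8  9 10 11 12 13 14 15 16 17 18 19
g(k):  0  0  1  1  0  0  1  1  2  2  0  3  1  2  0  0  1  1  2  0
So g(19) = 0.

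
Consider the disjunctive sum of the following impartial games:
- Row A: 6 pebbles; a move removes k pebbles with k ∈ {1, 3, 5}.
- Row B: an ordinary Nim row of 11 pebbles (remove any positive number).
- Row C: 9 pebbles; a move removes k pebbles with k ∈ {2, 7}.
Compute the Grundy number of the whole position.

For row A, compute g(0), g(1), … with moves {1, 3, 5}:
g(0) = mex{} = 0
g(1) = mex{0} = 1
g(2) = mex{1} = 0
g(3) = mex{0} = 1
g(4) = mex{1} = 0
g(5) = mex{0} = 1
g(6) = mex{1} = 0
So g(6) = 0.
Row B is a plain Nim row of size 11, so its Grundy value is 11.
For row C, compute g(0), g(1), … with moves {2, 7}:
k:     0  1  2  3  4  5  6  7  8  9
g(k):  0  0  1  1  0  0  1  1  2  0
So g(9) = 0.
By the Sprague-Grundy theorem, the Grundy value of a sum of independent games is the XOR of the component values.
Combined value = 0 ⊕ 11 ⊕ 0 = 11.

11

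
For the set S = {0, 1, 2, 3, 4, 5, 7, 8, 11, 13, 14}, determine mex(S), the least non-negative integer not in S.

6

The values 0, 1, 2, 3, 4, 5 are all present; 6 is the first non-negative integer missing from the set.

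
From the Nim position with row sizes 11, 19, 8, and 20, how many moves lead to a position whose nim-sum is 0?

1

Bitwise XOR of the heap sizes:
  01011  (11)
  10011  (19)
  01000  (8)
  10100  (20)
  -----
  00100  (4)
The overall nim-sum is X = 4. A row of size p has a winning move iff p XOR X < p (reduce it to p XOR X).
  11: 11 XOR 4 = 15 ≥ 11 — no move.
  19: 19 XOR 4 = 23 ≥ 19 — no move.
  8: 8 XOR 4 = 12 ≥ 8 — no move.
  20: 20 XOR 4 = 16 < 20 — winning move (to 16).
That gives 1 winning move.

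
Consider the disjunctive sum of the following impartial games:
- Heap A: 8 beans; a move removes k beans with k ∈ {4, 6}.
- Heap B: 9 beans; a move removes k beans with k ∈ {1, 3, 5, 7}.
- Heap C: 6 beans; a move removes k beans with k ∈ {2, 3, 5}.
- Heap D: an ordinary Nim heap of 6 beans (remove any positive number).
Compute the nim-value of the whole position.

For heap A, compute g(0), g(1), … with moves {4, 6}:
k:     0  1  2  3  4  5  6  7  8
g(k):  0  0  0  0  1  1  1  1  2
So g(8) = 2.
For heap B, compute g(0), g(1), … with moves {1, 3, 5, 7}:
k:     0  1  2  3  4  5  6  7  8  9
g(k):  0  1  0  1  0  1  0  1  0  1
So g(9) = 1.
Build the Grundy sequence for heap C with g(k) = mex{g(k−s) : s ∈ {2, 3, 5}, s ≤ k}:
g(0) = mex{} = 0
g(1) = mex{} = 0
g(2) = mex{0} = 1
g(3) = mex{0} = 1
g(4) = mex{0,1} = 2
g(5) = mex{0,1} = 2
g(6) = mex{0,1,2} = 3
So g(6) = 3.
Heap D is a plain Nim heap of size 6, so its Grundy value is 6.
By the Sprague-Grundy theorem, the Grundy value of a sum of independent games is the XOR of the component values.
Combined value = 2 ⊕ 1 ⊕ 3 ⊕ 6 = 6.

6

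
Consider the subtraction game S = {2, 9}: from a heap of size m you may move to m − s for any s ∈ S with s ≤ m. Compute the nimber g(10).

1

Compute g(0), g(1), … for moves {2, 9}:
k:     0  1  2  3  4  5  6  7  8  9 10
g(k):  0  0  1  1  0  0  1  1  0  2  1
So g(10) = 1.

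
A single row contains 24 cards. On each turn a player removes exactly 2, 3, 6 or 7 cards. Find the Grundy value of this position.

Grundy values for subtraction set {2, 3, 6, 7}:
k:     0  1  2  3  4  5  6  7  8  9 10 11 12 13 14 15 16 17 18 19 20 21 22 23 24
g(k):  0  0  1  1  2  0  3  1  2  0  0  1  1  2  0  3  1  2  0  0  1  1  2  0  3
So g(24) = 3.

3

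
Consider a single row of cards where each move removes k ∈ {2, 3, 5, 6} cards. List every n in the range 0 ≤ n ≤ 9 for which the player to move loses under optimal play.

0, 1, 8, 9

Compute g(0), g(1), … for moves {2, 3, 5, 6}:
g(0) = mex{} = 0
g(1) = mex{} = 0
g(2) = mex{0} = 1
g(3) = mex{0} = 1
g(4) = mex{0,1} = 2
g(5) = mex{0,1} = 2
g(6) = mex{0,1,2} = 3
g(7) = mex{0,1,2} = 3
g(8) = mex{1,2,3} = 0
g(9) = mex{1,2,3} = 0
The P-positions (g = 0) in 0..9 are 0, 1, 8, 9.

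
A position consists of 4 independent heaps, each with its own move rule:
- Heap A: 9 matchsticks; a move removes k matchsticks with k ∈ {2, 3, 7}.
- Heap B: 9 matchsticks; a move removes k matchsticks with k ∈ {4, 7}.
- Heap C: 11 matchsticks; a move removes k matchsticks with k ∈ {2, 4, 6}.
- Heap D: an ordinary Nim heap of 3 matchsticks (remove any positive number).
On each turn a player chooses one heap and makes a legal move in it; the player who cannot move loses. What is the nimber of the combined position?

2

For heap A, compute g(0), g(1), … with moves {2, 3, 7}:
k:     0  1  2  3  4  5  6  7  8  9
g(k):  0  0  1  1  2  0  0  1  1  2
So g(9) = 2.
Build the Grundy sequence for heap B with g(k) = mex{g(k−s) : s ∈ {4, 7}, s ≤ k}:
k:     0  1  2  3  4  5  6  7  8  9
g(k):  0  0  0  0  1  1  1  1  2  2
So g(9) = 2.
For heap C, compute g(0), g(1), … with moves {2, 4, 6}:
k:     0  1  2  3  4  5  6  7  8  9 10 11
g(k):  0  0  1  1  2  2  3  3  0  0  1  1
So g(11) = 1.
Heap D is a plain Nim heap of size 3, so its Grundy value is 3.
By the Sprague-Grundy theorem, the Grundy value of a sum of independent games is the XOR of the component values.
Combined value = 2 XOR 2 XOR 1 XOR 3 = 2.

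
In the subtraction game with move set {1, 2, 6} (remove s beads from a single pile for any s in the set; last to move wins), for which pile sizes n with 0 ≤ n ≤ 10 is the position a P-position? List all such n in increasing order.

Build the Grundy sequence with g(k) = mex{g(k−s) : s ∈ {1, 2, 6}, s ≤ k}:
k:     0  1  2  3  4  5  6  7  8  9 10
g(k):  0  1  2  0  1  2  3  0  1  2  0
The P-positions (g = 0) in 0..10 are 0, 3, 7, 10.

0, 3, 7, 10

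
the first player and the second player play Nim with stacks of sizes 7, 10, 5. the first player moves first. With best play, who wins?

Bitwise XOR of the heap sizes:
  0111  (7)
  1010  (10)
  0101  (5)
  ----
  1000  (8)
The nim-sum is 8 ≠ 0, so this is an N-position: the player to move can win; the first player has a winning move.

the first player wins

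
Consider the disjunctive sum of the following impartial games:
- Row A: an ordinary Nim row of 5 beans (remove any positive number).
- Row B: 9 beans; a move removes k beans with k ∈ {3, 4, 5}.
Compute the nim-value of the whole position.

5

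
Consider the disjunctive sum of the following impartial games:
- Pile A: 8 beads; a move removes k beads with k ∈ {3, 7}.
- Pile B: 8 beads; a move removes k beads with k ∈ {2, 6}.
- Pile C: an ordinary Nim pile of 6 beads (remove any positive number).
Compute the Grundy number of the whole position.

Grundy values for pile A (subtraction set {3, 7}):
k:     0  1  2  3  4  5  6  7  8
g(k):  0  0  0  1  1  1  0  2  2
So g(8) = 2.
For pile B, compute g(0), g(1), … with moves {2, 6}:
g(0) = mex{} = 0
g(1) = mex{} = 0
g(2) = mex{0} = 1
g(3) = mex{0} = 1
g(4) = mex{1} = 0
g(5) = mex{1} = 0
g(6) = mex{0} = 1
g(7) = mex{0} = 1
g(8) = mex{1} = 0
So g(8) = 0.
Pile C is a plain Nim pile of size 6, so its Grundy value is 6.
By the Sprague-Grundy theorem, the Grundy value of a sum of independent games is the XOR of the component values.
Combined value = 2 XOR 0 XOR 6 = 4.

4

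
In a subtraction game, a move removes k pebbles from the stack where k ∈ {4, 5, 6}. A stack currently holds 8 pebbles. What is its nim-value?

2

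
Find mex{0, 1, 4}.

2

The values 0, 1 are all present; 2 is the first non-negative integer missing from the set.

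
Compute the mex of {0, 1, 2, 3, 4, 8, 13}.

5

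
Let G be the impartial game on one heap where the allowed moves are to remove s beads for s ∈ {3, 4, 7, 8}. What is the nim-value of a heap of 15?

Grundy values for subtraction set {3, 4, 7, 8}:
k:     0  1  2  3  4  5  6  7  8  9 10 11 12 13 14 15
g(k):  0  0  0  1  1  1  2  2  2  3  3  0  0  0  1  1
So g(15) = 1.

1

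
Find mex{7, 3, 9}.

0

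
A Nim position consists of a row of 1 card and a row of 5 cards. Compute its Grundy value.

4

Nim-sum: 1 ⊕ 5 = 4.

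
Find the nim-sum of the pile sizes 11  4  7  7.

Compute the nim-sum pairwise:
11 XOR 4 = 15
15 XOR 7 = 8
8 XOR 7 = 15

15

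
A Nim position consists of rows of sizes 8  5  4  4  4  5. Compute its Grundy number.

12

Nim-sum: 8 ⊕ 5 ⊕ 4 ⊕ 4 ⊕ 4 ⊕ 5 = 12.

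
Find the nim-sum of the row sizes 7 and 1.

6

Bitwise XOR of the heap sizes:
  111  (7)
  001  (1)
  ---
  110  (6)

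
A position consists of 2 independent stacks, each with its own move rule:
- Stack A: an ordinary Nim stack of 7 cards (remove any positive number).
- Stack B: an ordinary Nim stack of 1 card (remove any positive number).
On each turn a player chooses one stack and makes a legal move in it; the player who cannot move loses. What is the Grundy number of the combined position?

6

Stack A is a plain Nim stack of size 7, so its Grundy value is 7.
Stack B is a plain Nim stack of size 1, so its Grundy value is 1.
By the Sprague-Grundy theorem, the Grundy value of a sum of independent games is the XOR of the component values.
Combined value = 7 XOR 1 = 6.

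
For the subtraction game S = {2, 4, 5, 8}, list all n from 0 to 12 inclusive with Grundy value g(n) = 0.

0, 1, 7, 10

Compute g(0), g(1), … for moves {2, 4, 5, 8}:
k:     0  1  2  3  4  5  6  7  8  9 10 11 12
g(k):  0  0  1  1  2  2  3  0  4  1  0  2  1
The P-positions (g = 0) in 0..12 are 0, 1, 7, 10.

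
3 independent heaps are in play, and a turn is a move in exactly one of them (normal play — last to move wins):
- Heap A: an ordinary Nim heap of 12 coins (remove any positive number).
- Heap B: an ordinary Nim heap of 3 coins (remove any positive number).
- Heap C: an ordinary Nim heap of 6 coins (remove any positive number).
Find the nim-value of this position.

9

Heap A is a plain Nim heap of size 12, so its Grundy value is 12.
Heap B is a plain Nim heap of size 3, so its Grundy value is 3.
Heap C is a plain Nim heap of size 6, so its Grundy value is 6.
By the Sprague-Grundy theorem, the Grundy value of a sum of independent games is the XOR of the component values.
Combined value = 12 XOR 3 XOR 6 = 9.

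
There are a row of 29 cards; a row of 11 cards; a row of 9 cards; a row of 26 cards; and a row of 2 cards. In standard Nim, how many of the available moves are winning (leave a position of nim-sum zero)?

1

Nim-sum: 29 ⊕ 11 ⊕ 9 ⊕ 26 ⊕ 2 = 7.
The overall nim-sum is X = 7. A row of size p has a winning move iff p XOR X < p (reduce it to p XOR X).
  29: 29 XOR 7 = 26 < 29 — winning move (to 26).
  11: 11 XOR 7 = 12 ≥ 11 — no move.
  9: 9 XOR 7 = 14 ≥ 9 — no move.
  26: 26 XOR 7 = 29 ≥ 26 — no move.
  2: 2 XOR 7 = 5 ≥ 2 — no move.
That gives 1 winning move.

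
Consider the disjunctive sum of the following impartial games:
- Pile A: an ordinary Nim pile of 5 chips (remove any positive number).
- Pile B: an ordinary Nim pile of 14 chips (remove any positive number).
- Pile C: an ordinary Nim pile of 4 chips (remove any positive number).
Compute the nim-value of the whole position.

Pile A is a plain Nim pile of size 5, so its Grundy value is 5.
Pile B is a plain Nim pile of size 14, so its Grundy value is 14.
Pile C is a plain Nim pile of size 4, so its Grundy value is 4.
By the Sprague-Grundy theorem, the Grundy value of a sum of independent games is the XOR of the component values.
Combined value = 5 ⊕ 14 ⊕ 4 = 15.

15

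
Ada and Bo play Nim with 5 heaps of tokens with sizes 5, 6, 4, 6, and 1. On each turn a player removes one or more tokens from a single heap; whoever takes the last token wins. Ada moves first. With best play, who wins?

Bo wins

Compute the nim-sum pairwise:
5 XOR 6 = 3
3 XOR 4 = 7
7 XOR 6 = 1
1 XOR 1 = 0
The nim-sum is 0, so this is a P-position: the player to move is in a losing position under optimal play; Ada is about to move from it and so loses — Bo wins.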